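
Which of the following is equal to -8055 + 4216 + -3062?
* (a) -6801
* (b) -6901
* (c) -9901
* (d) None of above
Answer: b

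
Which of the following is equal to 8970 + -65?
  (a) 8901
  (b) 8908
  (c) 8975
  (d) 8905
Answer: d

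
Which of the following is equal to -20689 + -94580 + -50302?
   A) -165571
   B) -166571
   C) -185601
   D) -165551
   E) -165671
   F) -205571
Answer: A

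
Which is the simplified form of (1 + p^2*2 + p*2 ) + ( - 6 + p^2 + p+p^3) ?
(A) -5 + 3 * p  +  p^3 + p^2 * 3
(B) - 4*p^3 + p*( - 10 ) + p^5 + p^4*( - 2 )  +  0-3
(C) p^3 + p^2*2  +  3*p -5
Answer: A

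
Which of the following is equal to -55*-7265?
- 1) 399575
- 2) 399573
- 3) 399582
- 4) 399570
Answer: 1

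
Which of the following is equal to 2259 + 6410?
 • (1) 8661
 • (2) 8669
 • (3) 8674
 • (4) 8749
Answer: 2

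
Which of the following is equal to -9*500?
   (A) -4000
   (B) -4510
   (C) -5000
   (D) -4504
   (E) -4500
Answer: E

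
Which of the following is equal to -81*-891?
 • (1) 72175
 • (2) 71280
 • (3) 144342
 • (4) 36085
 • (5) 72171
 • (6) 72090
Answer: 5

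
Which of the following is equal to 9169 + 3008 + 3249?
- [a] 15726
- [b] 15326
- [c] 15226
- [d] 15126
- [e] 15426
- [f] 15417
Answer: e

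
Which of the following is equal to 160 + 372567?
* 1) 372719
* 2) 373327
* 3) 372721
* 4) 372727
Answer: 4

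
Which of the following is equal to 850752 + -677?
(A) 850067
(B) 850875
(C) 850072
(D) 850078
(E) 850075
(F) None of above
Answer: E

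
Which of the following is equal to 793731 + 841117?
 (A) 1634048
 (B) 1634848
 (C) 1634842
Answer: B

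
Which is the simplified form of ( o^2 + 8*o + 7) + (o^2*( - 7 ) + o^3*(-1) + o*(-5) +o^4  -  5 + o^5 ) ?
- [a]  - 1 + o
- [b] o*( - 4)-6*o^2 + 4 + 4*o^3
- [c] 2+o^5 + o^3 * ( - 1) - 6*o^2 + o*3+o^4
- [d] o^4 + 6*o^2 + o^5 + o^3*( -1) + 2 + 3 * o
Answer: c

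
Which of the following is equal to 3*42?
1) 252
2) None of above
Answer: 2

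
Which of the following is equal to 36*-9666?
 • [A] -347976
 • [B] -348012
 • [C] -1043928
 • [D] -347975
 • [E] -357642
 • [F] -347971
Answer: A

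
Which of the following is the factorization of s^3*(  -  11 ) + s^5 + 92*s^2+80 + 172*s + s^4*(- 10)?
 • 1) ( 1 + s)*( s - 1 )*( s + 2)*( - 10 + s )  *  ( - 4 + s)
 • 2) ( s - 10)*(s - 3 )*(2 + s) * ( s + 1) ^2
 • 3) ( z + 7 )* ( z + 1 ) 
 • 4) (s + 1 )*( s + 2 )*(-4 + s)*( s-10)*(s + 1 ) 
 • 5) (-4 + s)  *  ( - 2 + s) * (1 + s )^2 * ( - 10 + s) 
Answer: 4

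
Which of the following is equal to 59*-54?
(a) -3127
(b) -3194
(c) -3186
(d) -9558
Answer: c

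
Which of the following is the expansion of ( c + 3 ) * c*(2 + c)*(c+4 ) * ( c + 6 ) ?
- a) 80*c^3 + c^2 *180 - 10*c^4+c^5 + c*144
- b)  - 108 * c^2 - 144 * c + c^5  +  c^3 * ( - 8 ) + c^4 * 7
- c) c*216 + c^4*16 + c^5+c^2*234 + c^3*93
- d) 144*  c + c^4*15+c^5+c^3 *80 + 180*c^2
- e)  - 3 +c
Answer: d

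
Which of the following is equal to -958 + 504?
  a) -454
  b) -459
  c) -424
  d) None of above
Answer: a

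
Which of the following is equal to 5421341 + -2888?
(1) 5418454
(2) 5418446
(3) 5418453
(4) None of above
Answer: 3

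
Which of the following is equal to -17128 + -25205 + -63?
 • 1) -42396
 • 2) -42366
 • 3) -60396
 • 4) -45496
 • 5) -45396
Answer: 1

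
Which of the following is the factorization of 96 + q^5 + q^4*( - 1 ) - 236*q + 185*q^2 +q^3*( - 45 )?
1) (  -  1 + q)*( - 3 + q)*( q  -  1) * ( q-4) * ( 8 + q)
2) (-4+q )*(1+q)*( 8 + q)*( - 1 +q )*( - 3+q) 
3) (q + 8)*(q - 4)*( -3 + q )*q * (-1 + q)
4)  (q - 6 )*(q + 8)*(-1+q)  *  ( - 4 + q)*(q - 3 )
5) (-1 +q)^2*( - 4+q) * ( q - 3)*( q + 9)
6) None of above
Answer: 1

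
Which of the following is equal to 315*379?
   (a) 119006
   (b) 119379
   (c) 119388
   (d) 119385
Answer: d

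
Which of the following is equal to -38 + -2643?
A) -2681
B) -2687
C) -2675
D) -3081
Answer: A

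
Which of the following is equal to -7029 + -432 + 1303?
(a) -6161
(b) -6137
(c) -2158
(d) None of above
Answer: d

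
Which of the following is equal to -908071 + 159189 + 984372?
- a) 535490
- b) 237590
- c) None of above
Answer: c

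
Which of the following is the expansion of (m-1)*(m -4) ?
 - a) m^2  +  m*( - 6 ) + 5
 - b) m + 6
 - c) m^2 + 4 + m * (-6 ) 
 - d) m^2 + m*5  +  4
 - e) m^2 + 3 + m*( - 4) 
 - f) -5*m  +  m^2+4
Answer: f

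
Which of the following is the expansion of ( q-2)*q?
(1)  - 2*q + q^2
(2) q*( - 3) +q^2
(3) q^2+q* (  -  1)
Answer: 1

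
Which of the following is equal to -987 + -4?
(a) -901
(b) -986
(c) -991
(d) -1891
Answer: c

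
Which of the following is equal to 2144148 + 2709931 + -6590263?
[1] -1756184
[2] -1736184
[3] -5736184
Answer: 2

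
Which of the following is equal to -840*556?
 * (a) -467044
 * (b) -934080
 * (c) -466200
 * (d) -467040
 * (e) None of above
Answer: d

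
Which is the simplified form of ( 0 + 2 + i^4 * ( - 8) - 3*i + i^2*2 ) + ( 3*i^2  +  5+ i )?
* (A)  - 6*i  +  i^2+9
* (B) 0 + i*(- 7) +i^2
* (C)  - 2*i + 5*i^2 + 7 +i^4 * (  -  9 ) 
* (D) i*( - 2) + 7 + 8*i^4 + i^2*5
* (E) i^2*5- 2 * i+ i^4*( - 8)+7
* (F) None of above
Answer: E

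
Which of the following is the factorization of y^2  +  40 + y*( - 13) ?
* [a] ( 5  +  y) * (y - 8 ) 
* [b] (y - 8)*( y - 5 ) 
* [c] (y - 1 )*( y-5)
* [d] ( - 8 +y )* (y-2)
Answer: b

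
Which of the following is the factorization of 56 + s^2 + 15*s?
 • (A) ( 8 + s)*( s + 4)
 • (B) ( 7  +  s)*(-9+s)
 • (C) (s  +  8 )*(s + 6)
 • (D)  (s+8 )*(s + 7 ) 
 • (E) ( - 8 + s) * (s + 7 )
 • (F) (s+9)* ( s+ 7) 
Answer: D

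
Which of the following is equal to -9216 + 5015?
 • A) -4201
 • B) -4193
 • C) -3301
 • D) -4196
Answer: A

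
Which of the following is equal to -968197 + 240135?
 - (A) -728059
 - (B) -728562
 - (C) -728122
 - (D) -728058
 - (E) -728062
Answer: E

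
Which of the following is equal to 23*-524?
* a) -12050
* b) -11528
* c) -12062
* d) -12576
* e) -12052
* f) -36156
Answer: e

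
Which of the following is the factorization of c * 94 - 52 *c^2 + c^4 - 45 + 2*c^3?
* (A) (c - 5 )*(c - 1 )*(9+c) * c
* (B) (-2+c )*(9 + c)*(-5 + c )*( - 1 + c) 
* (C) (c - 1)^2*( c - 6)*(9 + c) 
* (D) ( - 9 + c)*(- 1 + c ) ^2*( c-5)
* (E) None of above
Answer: E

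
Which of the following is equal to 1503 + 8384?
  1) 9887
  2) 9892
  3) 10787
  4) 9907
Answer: 1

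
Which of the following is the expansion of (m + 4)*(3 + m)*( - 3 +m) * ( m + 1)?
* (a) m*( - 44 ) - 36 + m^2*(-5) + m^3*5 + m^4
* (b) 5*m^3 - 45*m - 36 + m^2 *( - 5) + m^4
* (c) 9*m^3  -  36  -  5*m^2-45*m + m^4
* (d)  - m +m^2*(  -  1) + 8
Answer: b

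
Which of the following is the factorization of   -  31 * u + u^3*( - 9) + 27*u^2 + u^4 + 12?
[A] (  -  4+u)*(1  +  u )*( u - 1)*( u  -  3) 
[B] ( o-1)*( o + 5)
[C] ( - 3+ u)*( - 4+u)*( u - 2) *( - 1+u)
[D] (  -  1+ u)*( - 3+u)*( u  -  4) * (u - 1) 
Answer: D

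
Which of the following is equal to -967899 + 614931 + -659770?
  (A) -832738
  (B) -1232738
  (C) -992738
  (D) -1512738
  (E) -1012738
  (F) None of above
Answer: E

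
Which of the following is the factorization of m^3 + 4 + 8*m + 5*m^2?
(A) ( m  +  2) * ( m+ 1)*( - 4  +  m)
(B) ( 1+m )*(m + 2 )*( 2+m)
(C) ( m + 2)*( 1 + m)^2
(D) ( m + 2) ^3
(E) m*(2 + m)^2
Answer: B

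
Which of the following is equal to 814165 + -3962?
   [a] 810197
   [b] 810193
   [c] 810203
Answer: c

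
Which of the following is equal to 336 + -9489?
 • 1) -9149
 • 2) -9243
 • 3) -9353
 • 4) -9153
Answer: 4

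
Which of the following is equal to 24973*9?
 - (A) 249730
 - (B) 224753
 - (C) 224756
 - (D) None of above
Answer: D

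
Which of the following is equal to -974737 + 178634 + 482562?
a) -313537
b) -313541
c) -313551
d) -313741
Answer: b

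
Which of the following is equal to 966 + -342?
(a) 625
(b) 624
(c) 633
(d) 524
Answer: b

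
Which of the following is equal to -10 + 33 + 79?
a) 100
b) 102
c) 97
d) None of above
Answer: b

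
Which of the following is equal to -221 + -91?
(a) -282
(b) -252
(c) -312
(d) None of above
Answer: c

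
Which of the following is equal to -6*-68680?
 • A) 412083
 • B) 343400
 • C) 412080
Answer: C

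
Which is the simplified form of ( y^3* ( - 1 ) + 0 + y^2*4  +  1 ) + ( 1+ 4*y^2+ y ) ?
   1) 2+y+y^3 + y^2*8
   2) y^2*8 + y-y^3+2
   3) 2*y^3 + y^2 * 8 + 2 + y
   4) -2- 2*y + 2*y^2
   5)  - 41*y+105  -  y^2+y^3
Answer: 2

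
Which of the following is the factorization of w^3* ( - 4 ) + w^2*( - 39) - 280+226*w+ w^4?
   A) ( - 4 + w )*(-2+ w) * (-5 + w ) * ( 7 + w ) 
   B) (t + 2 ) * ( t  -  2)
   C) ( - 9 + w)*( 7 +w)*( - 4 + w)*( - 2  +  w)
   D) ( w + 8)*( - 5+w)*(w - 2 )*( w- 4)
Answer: A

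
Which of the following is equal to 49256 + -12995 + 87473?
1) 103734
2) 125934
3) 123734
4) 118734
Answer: 3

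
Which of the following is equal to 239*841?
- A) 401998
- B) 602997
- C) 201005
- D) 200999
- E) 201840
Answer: D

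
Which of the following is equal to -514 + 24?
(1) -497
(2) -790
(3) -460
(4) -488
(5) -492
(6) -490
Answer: 6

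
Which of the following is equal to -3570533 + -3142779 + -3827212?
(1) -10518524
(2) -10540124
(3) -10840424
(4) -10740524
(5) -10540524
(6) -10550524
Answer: 5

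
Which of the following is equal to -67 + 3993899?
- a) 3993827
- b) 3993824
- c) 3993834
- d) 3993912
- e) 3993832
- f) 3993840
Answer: e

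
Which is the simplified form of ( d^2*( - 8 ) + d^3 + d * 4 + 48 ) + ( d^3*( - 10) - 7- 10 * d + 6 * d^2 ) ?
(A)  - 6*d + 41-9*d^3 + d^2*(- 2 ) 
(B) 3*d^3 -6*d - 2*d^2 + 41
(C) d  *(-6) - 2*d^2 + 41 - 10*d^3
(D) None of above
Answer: A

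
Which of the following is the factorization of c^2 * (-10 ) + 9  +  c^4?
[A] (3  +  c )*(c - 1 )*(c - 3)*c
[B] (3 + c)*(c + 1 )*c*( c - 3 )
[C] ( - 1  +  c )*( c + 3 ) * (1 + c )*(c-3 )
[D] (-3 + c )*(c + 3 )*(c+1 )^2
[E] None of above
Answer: C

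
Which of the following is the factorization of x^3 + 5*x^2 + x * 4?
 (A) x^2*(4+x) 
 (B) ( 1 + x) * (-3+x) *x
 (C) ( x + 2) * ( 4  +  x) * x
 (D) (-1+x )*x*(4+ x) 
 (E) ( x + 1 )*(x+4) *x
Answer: E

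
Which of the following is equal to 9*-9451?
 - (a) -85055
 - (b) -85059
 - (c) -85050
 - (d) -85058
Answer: b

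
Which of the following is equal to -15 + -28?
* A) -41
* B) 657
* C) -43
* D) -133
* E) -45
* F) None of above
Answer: C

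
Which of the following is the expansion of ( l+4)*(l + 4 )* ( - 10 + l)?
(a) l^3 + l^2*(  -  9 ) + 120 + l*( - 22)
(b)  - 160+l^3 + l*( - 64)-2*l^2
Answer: b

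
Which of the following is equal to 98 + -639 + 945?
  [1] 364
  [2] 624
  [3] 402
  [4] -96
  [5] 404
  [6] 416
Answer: 5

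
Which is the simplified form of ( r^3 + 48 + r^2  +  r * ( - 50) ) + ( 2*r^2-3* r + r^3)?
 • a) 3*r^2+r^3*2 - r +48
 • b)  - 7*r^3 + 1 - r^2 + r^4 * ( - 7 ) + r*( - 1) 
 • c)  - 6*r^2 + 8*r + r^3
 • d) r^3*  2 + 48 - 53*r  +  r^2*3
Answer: d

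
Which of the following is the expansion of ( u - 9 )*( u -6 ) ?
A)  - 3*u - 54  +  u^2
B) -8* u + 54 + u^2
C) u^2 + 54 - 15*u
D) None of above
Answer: C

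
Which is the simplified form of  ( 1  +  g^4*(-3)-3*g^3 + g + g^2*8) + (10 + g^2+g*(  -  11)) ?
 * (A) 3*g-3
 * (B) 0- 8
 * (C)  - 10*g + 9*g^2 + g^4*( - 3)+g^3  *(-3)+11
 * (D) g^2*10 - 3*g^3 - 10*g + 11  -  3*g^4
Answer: C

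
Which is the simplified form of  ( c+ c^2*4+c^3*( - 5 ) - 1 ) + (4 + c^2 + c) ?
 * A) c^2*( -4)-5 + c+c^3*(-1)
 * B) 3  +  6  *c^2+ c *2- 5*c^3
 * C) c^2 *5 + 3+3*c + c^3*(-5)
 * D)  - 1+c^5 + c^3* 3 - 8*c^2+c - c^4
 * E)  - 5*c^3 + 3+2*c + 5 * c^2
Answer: E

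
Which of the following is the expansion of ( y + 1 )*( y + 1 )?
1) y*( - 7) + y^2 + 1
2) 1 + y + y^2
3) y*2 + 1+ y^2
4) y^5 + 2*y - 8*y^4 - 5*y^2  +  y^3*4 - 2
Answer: 3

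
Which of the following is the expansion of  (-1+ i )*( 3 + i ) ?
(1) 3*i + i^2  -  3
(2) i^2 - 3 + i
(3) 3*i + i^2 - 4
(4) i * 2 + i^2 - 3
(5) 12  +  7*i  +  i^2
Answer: 4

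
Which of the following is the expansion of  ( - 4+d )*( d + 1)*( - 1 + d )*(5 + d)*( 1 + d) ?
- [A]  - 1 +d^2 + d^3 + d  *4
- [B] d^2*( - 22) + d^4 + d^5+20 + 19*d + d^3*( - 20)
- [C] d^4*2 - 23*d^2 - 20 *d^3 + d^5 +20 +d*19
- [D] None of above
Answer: D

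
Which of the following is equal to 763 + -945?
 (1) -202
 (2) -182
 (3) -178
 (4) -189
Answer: 2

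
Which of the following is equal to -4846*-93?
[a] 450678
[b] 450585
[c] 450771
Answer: a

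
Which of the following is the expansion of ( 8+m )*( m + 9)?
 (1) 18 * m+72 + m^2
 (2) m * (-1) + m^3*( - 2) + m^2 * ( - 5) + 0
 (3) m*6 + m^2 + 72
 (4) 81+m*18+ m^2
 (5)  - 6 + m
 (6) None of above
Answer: 6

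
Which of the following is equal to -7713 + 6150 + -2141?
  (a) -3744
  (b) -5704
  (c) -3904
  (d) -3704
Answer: d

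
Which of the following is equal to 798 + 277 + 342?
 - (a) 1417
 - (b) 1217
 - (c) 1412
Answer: a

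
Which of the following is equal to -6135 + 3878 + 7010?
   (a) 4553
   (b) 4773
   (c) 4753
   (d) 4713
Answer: c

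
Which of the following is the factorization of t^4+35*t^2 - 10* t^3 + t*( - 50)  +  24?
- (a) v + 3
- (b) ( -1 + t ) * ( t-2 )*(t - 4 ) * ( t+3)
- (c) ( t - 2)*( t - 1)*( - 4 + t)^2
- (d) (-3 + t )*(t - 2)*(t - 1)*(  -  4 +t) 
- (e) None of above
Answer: d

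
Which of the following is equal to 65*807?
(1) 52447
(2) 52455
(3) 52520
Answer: 2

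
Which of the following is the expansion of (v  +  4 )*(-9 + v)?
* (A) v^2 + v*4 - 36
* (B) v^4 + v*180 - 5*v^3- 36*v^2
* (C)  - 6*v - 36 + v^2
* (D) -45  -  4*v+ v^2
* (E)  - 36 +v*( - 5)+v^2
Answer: E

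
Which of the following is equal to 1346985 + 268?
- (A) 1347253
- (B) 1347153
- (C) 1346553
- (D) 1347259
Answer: A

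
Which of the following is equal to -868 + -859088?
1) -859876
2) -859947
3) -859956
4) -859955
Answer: 3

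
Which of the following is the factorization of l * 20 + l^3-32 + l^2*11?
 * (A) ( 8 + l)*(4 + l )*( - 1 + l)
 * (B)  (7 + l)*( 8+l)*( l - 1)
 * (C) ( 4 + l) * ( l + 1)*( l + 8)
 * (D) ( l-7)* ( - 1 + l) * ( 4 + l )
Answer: A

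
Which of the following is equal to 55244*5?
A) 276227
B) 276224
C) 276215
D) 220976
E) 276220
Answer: E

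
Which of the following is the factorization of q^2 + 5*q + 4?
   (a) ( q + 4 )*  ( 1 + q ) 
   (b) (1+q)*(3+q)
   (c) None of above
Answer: a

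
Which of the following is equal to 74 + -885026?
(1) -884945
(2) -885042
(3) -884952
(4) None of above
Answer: 3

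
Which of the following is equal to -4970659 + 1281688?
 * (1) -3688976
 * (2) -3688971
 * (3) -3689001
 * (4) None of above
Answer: 2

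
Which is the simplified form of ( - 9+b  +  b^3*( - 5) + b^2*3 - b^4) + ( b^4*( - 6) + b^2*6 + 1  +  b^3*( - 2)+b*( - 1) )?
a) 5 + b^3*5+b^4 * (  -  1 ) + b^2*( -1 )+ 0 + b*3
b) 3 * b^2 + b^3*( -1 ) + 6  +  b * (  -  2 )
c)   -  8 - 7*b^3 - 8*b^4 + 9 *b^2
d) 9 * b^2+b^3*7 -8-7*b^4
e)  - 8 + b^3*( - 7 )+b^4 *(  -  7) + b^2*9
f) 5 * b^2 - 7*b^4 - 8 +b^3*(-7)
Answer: e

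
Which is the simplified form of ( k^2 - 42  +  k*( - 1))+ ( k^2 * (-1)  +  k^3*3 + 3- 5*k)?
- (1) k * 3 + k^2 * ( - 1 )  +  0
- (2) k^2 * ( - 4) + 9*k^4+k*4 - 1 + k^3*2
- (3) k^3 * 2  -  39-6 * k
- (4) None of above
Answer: 4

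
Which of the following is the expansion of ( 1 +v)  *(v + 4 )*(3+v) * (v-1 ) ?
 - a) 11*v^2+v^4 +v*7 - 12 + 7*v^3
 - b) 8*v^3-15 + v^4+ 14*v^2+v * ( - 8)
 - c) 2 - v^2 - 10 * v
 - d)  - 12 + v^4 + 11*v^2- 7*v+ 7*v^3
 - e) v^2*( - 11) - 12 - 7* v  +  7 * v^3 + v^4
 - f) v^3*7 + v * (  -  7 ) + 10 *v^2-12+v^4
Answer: d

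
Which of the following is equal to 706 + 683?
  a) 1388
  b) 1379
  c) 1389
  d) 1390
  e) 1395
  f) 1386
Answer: c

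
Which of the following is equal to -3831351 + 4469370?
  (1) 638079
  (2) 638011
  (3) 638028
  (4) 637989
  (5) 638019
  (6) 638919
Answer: 5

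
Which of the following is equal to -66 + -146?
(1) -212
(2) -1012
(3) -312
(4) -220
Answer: 1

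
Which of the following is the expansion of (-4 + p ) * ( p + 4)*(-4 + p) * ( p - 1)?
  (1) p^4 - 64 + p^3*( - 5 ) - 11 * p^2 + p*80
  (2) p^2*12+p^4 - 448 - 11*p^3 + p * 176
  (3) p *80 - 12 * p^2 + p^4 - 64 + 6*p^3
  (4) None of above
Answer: 4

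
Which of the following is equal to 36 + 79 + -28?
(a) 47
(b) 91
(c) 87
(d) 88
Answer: c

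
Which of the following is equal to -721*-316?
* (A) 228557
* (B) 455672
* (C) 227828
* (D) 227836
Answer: D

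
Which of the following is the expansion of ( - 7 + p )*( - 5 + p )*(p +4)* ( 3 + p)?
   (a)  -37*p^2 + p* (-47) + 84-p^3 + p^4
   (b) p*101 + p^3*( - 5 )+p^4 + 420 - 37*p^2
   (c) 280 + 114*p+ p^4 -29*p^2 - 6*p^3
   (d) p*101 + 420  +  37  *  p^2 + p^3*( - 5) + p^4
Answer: b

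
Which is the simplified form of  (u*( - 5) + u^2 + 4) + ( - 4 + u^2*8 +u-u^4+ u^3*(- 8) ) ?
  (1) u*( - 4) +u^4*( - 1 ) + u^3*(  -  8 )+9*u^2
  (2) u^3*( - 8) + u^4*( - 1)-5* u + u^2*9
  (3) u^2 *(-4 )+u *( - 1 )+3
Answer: 1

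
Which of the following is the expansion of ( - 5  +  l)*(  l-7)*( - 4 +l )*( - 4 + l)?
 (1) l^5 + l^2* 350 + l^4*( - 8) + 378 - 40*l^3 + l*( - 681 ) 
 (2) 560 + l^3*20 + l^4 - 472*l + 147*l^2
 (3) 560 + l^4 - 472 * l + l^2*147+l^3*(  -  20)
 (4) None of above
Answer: 3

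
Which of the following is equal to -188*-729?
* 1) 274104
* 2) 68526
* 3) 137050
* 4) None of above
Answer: 4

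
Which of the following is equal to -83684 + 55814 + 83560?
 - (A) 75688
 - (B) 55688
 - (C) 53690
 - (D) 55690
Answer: D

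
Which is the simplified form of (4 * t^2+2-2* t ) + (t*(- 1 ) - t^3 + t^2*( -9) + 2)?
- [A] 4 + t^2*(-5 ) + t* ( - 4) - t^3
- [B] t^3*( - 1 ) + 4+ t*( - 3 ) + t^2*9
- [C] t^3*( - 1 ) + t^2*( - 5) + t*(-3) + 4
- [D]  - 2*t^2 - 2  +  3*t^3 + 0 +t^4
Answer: C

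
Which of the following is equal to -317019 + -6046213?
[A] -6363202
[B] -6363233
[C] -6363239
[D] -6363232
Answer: D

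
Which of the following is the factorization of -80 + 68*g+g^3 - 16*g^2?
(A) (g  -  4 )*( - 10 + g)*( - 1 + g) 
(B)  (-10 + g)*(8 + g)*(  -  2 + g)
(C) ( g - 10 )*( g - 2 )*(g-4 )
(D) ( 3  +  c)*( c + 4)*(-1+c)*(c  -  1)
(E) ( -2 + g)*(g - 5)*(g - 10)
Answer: C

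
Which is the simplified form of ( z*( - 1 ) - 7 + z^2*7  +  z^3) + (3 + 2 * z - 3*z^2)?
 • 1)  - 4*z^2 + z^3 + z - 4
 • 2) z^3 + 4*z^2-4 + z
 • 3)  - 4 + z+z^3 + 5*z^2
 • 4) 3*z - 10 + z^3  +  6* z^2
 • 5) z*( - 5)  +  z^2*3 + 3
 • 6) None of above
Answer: 2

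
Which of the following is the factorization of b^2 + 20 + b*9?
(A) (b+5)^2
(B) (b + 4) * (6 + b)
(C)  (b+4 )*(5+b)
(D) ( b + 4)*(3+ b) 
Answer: C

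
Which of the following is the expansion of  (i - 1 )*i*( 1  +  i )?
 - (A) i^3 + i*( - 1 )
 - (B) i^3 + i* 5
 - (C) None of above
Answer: A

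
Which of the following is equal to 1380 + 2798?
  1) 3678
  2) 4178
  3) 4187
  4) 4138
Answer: 2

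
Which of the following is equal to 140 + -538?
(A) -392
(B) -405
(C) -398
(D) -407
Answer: C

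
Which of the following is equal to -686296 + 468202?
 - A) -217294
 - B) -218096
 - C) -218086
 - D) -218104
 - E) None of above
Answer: E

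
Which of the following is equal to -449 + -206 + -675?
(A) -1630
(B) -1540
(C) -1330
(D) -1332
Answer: C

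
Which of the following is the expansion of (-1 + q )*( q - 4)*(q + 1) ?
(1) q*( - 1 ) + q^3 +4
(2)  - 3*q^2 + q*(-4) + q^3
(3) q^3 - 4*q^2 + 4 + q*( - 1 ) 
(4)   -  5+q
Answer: 3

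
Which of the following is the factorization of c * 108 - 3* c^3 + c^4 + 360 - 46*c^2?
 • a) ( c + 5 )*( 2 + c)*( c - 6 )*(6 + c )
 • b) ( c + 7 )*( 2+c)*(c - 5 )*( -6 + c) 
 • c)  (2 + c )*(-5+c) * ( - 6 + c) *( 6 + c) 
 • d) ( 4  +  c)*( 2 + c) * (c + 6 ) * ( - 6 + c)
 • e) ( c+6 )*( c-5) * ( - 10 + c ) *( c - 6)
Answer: c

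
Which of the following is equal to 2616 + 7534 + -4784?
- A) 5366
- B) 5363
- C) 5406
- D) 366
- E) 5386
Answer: A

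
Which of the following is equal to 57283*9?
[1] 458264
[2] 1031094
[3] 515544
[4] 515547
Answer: 4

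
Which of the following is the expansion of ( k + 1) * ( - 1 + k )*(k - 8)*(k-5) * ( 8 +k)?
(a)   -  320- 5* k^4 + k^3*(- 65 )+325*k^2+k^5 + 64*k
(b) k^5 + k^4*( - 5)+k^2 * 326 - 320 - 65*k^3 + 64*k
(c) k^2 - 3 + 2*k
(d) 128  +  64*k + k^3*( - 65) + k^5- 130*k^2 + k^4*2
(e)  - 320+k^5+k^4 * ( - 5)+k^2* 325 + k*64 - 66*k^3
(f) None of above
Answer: a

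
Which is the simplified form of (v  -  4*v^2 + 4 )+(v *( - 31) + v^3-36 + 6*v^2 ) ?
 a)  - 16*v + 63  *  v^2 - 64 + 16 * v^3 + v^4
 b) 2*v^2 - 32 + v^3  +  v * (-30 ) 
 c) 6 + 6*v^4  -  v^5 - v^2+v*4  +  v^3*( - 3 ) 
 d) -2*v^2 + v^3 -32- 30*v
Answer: b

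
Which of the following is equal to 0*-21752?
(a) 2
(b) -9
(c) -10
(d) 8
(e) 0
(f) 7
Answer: e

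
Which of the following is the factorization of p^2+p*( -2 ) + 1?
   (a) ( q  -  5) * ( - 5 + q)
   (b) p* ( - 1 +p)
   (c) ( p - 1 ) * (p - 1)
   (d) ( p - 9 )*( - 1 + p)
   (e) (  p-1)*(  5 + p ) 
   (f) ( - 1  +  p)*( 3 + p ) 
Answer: c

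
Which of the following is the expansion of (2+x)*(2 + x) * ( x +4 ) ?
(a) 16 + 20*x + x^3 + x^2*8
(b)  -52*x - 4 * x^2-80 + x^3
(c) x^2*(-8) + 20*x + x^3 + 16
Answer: a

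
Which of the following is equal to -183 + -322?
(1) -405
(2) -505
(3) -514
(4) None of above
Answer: 2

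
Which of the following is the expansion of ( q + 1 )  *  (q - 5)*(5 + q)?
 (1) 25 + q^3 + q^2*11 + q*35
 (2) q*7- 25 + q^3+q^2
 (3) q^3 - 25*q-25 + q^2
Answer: 3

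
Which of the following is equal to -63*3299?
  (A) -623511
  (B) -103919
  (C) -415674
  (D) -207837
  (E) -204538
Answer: D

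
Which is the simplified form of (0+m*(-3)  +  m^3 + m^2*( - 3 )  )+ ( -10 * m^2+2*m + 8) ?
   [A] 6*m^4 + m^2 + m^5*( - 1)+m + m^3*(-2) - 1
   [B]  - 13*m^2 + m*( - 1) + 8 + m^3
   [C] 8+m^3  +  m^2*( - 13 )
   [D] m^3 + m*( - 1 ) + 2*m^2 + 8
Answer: B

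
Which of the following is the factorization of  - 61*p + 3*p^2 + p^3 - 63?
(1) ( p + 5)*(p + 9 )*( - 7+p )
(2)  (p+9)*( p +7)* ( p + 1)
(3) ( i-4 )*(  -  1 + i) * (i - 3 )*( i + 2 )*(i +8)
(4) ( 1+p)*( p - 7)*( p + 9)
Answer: 4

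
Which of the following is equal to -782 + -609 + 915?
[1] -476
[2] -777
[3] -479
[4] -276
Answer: 1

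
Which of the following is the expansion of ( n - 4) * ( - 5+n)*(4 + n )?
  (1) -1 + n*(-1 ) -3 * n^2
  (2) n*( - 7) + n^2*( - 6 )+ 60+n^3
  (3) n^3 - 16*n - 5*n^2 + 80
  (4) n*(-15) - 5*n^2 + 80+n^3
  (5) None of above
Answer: 3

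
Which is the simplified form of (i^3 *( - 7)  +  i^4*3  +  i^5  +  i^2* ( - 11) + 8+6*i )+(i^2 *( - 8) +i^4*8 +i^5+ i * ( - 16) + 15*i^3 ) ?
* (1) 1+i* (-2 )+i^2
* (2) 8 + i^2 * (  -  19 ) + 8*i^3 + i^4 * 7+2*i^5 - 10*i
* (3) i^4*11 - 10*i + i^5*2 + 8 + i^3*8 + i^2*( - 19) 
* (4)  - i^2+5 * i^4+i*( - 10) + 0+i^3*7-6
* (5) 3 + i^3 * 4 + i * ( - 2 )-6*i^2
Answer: 3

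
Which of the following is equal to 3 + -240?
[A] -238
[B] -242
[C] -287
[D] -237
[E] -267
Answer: D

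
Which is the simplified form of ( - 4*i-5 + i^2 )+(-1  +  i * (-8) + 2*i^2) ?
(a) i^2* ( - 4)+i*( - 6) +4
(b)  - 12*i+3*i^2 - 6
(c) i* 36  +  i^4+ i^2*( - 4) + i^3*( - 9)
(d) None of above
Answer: b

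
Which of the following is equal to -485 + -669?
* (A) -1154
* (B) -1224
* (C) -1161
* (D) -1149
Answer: A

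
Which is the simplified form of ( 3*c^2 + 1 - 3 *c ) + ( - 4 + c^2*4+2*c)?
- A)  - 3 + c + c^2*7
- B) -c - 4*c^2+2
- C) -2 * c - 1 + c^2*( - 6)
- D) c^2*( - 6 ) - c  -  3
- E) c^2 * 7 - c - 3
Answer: E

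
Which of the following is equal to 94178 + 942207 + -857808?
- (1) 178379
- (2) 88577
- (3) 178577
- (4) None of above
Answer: 3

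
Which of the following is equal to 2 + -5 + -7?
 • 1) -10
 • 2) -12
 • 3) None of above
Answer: 1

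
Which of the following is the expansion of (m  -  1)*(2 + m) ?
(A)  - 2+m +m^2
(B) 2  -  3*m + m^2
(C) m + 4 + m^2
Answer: A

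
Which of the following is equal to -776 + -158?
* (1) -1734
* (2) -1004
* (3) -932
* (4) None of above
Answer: 4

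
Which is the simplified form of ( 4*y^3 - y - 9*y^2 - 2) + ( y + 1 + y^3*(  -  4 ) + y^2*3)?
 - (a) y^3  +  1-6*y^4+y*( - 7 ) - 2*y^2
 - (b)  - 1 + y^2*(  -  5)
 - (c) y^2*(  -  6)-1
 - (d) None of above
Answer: c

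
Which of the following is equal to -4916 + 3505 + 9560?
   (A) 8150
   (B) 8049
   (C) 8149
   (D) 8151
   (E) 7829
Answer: C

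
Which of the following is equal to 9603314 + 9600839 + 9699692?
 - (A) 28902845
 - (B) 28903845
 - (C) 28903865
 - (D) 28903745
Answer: B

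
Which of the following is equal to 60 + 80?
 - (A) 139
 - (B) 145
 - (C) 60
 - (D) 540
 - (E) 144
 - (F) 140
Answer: F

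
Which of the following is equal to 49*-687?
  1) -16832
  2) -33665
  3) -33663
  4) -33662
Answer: 3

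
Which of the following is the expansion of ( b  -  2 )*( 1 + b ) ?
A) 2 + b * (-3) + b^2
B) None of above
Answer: B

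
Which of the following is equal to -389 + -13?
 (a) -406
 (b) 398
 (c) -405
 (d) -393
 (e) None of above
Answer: e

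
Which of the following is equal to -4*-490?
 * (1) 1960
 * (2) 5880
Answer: 1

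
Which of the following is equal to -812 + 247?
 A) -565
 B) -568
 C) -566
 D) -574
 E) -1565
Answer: A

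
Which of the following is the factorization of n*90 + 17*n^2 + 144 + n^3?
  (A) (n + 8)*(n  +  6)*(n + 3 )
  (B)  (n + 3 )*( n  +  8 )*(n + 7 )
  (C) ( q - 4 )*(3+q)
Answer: A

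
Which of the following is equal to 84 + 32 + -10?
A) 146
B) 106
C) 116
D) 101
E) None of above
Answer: B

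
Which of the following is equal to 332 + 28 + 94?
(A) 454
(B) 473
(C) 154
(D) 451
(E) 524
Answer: A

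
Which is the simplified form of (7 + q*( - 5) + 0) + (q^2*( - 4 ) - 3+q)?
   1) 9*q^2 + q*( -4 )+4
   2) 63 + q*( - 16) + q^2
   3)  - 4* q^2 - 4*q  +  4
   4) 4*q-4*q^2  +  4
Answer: 3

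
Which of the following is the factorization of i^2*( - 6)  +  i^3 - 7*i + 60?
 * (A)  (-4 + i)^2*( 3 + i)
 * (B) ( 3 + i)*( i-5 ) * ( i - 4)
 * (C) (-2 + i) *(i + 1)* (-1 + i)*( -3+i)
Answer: B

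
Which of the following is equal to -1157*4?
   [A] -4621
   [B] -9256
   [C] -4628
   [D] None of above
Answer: C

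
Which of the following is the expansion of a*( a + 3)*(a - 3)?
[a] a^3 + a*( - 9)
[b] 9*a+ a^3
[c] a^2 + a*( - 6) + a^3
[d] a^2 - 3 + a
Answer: a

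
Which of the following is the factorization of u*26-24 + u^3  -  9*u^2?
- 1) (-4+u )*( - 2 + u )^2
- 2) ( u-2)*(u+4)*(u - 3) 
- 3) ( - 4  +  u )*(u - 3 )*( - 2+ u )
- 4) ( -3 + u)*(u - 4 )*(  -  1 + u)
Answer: 3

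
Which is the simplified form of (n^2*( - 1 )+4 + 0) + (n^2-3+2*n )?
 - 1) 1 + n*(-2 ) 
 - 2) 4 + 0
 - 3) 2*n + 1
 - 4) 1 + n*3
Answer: 3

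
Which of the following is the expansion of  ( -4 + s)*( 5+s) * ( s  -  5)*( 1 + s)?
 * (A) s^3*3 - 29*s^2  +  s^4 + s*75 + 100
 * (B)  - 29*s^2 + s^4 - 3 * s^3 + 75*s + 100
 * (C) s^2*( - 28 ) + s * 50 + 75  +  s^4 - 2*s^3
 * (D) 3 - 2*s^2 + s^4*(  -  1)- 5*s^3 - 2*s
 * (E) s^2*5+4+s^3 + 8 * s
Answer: B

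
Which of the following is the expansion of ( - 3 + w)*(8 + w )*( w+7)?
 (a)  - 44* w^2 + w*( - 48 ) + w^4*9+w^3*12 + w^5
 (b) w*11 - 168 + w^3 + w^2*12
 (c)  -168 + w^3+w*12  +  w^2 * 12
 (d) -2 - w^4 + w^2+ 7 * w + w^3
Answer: b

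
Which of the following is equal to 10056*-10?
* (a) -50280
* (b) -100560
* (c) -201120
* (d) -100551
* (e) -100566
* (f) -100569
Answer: b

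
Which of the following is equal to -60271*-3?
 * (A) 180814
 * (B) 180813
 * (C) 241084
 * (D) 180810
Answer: B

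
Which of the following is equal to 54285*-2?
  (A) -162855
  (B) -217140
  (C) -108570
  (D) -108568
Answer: C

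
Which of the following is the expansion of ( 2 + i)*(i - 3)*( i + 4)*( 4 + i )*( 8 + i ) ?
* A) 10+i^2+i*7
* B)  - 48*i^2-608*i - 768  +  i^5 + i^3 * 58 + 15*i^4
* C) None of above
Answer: B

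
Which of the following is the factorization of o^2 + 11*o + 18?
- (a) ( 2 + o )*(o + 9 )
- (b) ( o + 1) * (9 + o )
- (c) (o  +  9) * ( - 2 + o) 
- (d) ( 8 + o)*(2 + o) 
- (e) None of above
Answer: a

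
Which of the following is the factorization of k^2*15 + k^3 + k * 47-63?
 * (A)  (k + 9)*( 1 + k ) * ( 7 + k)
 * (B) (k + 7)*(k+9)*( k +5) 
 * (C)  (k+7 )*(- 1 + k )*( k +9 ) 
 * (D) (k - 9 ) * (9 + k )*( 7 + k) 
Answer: C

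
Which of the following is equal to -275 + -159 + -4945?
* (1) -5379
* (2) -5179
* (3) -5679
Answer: 1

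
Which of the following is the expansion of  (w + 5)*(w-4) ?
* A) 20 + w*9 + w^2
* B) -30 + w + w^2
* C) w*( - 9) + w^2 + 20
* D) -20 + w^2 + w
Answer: D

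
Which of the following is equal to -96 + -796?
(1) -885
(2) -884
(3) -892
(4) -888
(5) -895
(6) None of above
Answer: 3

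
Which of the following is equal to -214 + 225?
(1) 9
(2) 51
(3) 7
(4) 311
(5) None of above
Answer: 5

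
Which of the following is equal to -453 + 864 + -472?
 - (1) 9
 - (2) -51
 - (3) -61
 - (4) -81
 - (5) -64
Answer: 3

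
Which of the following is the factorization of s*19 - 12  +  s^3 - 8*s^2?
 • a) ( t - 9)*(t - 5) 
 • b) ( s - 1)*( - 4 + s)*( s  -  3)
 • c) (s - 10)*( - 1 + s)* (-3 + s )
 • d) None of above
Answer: b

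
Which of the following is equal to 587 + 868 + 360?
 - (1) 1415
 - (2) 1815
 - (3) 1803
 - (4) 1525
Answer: 2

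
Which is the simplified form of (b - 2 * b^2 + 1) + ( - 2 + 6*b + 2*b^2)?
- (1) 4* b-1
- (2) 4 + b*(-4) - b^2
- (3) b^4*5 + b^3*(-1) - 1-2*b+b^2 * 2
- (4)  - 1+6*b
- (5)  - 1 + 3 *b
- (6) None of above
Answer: 6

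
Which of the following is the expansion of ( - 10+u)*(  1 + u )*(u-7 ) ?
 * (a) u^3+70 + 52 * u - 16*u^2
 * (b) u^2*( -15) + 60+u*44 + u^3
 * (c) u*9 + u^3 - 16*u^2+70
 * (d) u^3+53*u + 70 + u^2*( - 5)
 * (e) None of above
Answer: e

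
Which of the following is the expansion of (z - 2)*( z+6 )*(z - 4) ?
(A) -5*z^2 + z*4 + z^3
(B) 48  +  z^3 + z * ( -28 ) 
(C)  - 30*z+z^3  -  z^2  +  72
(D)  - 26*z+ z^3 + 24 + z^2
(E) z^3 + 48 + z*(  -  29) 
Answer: B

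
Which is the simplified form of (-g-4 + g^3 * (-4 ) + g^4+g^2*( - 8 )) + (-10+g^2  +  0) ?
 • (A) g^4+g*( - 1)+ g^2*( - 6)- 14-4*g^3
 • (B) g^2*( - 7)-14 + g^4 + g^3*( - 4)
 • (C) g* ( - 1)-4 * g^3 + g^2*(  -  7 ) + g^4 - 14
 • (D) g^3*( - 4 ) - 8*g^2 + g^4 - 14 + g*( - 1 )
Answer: C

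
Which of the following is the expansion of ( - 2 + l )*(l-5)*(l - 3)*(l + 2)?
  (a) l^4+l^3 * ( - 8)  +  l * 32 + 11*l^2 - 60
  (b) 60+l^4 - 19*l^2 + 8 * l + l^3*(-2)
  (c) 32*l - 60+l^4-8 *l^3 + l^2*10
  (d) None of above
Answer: a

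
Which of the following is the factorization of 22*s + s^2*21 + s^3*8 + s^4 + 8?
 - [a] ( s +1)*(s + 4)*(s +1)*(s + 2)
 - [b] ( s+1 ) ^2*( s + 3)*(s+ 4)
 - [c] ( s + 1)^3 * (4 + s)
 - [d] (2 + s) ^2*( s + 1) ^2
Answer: a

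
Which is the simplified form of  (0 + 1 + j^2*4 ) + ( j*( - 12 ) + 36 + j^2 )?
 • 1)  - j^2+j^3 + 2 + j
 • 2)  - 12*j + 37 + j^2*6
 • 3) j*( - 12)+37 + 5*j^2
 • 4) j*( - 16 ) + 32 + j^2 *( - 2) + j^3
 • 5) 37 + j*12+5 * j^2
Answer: 3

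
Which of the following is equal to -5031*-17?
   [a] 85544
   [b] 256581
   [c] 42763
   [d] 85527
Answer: d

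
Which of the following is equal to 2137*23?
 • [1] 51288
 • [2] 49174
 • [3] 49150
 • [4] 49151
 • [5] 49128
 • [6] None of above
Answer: 4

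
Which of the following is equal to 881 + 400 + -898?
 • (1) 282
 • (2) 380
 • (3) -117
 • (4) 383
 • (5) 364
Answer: 4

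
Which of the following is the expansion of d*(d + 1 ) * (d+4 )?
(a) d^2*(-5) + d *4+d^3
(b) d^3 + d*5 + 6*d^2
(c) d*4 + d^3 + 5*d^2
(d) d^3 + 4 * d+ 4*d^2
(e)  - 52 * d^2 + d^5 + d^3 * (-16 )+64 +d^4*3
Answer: c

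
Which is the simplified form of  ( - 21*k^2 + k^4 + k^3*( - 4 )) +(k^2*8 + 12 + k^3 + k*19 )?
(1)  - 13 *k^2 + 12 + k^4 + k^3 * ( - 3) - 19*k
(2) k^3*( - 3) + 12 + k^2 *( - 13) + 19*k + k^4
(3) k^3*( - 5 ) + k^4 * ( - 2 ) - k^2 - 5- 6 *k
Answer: 2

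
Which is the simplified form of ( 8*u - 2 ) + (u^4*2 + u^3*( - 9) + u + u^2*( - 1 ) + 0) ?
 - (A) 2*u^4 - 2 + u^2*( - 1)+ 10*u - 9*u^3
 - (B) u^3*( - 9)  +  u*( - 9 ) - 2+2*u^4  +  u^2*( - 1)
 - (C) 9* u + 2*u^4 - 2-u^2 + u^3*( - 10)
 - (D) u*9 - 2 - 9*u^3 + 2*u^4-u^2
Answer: D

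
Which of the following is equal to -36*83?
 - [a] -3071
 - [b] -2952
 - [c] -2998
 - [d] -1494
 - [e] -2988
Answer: e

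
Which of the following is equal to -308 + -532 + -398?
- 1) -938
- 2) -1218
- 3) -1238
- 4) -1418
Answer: 3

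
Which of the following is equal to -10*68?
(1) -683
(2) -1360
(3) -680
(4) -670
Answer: 3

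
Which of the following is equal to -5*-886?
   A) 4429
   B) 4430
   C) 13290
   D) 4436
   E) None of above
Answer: B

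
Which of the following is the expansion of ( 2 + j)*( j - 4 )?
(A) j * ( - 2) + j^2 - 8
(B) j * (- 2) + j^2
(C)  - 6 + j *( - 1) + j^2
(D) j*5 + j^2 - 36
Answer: A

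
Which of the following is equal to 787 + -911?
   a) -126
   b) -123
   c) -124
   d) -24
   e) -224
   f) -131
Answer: c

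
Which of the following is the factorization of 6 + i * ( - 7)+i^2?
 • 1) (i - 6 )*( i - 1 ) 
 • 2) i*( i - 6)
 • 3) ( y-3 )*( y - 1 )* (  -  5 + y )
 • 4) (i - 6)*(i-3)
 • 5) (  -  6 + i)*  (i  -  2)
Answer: 1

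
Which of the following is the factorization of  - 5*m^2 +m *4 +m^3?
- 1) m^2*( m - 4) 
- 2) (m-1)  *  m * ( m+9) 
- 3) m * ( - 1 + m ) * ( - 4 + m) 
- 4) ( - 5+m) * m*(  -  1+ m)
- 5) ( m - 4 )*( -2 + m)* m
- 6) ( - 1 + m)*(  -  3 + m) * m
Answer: 3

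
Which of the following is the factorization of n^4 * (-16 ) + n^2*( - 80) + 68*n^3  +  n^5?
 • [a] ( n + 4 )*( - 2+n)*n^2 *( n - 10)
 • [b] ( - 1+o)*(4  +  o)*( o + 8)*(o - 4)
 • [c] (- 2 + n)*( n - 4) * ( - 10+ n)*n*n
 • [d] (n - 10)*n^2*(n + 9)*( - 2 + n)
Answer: c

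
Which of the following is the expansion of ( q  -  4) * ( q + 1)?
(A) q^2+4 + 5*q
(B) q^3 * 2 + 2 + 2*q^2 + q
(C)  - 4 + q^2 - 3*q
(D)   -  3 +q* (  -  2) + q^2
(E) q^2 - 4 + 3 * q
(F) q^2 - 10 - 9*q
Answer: C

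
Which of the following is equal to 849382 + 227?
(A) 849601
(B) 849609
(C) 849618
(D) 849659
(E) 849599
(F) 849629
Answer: B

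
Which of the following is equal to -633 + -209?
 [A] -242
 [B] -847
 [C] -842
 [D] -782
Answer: C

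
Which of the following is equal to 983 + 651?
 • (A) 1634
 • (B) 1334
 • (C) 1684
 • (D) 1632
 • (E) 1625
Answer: A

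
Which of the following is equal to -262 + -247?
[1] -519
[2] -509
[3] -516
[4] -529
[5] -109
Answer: 2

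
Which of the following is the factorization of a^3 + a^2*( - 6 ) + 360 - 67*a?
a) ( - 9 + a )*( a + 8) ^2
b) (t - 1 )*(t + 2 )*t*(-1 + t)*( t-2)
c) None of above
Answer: c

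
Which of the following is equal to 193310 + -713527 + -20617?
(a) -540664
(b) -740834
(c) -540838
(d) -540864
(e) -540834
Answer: e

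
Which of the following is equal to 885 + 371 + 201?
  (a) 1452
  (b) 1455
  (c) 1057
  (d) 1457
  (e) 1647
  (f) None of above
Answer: d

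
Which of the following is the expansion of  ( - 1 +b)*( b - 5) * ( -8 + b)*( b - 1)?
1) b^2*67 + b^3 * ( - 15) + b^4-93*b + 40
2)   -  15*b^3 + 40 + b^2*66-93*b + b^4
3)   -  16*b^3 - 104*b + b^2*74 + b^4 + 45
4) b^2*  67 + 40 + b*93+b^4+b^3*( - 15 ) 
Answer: 1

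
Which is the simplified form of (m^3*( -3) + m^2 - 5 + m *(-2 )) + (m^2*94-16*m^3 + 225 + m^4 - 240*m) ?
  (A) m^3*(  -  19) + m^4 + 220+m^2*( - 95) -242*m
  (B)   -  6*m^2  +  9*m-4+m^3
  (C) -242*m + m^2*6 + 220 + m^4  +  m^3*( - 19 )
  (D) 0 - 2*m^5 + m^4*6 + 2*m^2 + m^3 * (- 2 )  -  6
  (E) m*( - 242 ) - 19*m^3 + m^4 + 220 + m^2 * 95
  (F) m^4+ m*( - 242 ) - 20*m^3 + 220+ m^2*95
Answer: E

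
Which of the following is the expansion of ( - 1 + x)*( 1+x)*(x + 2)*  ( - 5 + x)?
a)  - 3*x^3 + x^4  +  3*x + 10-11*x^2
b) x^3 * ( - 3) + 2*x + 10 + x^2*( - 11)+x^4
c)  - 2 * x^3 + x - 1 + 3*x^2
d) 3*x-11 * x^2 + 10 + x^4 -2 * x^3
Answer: a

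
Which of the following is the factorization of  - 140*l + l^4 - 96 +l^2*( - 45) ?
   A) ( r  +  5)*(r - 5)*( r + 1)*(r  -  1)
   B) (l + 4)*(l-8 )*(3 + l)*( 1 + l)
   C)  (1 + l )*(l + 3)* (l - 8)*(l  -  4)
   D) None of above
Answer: B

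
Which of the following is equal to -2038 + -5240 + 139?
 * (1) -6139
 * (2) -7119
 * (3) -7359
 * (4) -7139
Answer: 4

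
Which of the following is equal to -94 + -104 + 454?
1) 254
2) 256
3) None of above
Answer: 2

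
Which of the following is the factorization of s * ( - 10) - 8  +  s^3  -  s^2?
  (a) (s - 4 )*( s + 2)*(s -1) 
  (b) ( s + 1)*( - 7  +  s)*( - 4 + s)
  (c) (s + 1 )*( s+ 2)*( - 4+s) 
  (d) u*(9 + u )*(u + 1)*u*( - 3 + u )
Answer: c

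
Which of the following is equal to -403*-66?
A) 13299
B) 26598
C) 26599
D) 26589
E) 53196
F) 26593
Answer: B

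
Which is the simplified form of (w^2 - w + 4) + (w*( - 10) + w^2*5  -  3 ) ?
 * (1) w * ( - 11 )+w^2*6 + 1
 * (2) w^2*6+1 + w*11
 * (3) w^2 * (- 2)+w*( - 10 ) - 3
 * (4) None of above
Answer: 1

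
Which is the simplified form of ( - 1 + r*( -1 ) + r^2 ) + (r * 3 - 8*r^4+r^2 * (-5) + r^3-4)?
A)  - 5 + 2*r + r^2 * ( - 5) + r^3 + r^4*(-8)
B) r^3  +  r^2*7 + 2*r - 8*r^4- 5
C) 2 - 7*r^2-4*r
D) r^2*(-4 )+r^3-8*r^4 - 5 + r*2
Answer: D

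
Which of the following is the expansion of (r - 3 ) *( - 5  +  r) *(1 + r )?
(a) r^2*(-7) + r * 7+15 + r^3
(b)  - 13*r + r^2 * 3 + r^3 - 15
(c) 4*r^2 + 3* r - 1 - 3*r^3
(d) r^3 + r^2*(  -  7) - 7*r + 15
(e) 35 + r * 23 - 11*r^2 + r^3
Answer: a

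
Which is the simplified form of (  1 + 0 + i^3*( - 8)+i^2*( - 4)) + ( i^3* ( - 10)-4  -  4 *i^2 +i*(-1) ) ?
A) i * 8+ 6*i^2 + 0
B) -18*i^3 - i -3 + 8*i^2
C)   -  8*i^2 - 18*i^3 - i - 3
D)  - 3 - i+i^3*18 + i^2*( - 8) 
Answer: C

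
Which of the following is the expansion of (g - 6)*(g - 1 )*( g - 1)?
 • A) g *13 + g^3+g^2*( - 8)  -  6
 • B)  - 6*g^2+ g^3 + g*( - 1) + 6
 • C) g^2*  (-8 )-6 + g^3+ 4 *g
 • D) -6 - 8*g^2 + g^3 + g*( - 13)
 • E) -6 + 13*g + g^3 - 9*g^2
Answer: A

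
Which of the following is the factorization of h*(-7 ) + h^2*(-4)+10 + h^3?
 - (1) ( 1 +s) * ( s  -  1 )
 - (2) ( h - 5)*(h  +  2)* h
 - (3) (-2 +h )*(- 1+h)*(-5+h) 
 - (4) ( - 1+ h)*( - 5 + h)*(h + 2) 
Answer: 4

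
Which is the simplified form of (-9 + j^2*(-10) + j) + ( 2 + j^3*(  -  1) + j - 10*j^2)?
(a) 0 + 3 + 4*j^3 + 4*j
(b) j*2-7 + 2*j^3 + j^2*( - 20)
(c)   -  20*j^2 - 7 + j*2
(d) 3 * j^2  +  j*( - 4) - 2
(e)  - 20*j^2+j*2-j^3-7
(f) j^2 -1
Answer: e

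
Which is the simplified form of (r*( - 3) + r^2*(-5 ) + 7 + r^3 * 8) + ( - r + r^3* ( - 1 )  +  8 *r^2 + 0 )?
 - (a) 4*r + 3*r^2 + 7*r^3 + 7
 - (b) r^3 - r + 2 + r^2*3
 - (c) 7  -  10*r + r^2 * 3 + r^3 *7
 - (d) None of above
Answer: d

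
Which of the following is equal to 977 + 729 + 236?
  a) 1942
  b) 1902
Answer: a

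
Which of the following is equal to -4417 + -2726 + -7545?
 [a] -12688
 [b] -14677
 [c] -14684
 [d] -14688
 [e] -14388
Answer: d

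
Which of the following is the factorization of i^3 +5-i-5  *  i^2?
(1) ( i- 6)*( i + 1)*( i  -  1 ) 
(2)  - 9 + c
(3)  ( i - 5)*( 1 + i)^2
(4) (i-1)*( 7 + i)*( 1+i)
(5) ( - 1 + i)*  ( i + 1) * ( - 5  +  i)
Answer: 5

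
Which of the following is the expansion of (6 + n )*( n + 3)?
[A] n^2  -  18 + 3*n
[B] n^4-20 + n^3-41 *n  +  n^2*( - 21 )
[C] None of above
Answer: C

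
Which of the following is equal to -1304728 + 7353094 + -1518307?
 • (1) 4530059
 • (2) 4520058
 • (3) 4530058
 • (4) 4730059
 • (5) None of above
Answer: 1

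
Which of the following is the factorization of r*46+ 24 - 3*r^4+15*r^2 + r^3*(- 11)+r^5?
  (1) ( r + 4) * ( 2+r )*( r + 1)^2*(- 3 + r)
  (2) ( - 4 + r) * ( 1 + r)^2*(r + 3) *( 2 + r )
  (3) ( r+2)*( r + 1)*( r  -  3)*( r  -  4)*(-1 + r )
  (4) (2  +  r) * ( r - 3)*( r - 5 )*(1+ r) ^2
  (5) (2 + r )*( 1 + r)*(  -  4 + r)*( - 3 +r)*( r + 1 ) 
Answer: 5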